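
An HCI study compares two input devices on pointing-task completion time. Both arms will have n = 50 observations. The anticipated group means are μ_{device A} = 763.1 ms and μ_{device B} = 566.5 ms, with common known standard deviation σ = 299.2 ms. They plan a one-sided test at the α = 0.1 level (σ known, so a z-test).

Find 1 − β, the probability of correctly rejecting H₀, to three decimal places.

Standardized effect: d = |μ_{device A} − μ_{device B}| / σ = |763.1 − 566.5| / 299.2 = 0.6571
Noncentrality parameter: δ = d·√(n/2) = 0.6571 × √(50/2) = 3.2854
Critical value for a one-sided test at α = 0.1: z_α = 1.282.
Power = Φ(δ − 1.282) = Φ(2.004) = 0.9775.

Power ≈ 0.977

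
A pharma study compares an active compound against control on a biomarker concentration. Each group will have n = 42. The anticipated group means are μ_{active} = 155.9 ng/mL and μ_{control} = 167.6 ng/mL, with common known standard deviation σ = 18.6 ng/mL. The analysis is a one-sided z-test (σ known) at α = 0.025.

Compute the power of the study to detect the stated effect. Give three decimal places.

Power ≈ 0.822

Standardized effect: d = |μ_{active} − μ_{control}| / σ = |155.9 − 167.6| / 18.6 = 0.6290
Noncentrality parameter: δ = d·√(n/2) = 0.6290 × √(42/2) = 2.8826
One-sided α = 0.025 → critical value z_{0.025} = 1.960.
Power = P(Z > 1.960 − δ) = Φ(0.923) = 0.8219.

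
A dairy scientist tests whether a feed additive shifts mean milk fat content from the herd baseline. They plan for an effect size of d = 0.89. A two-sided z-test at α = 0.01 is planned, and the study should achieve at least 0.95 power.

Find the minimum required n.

n = 23

Set Φ(δ − 2.576) = 0.95; then δ − 2.576 = Φ⁻¹(0.95) = 1.645, giving δ = 4.221.
(Ignoring the negligible lower-tail rejection probability gives the usual closed-form inversion.)
δ = d·√n ⇒ n = (δ/d)² = (4.221 / 0.89)² = 22.49.
Rounding up, n = 23.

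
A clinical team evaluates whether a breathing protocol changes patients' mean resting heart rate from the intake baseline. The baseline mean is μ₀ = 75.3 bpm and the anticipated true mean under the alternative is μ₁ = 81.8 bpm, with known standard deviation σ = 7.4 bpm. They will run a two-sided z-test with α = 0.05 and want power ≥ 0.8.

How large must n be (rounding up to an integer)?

Standardized effect: d = |μ₁ − μ₀| / σ = |81.8 − 75.3| / 7.4 = 0.8784
For power 0.8 need Φ(δ − z_{0.025}) = 0.8, so δ = z_{0.025} + z_{0.20} = 1.960 + 0.842 = 2.802.
(Ignoring the negligible lower-tail rejection probability gives the usual closed-form inversion.)
δ = d·√n ⇒ n = (δ/d)² = (2.802 / 0.8784)² = 10.17.
Round up to the next whole unit.

n = 11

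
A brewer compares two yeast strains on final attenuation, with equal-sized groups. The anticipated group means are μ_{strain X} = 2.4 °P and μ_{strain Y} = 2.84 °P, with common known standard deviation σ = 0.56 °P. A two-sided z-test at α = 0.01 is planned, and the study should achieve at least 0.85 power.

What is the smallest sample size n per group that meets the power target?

Standardized effect: d = |μ_{strain X} − μ_{strain Y}| / σ = |2.4 − 2.84| / 0.56 = 0.7857
For power 0.85 need Φ(δ − z_{0.005}) = 0.85, so δ = z_{0.005} + z_{0.15} = 2.576 + 1.036 = 3.612.
(For δ > 0 the lower-tail rejection region contributes negligibly to power, so the one-term inversion is standard.)
δ = d·√(n/2) ⇒ n = 2(δ/d)² = 2 × (3.612 / 0.7857)² = 42.27.
Rounding up, n = 43 per group.

n = 43 per group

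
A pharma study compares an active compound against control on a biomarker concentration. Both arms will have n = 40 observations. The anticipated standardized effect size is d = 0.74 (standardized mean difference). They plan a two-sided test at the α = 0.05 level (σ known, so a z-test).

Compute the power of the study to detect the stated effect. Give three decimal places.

Power ≈ 0.911

Noncentrality parameter: δ = d·√(n/2) = 0.74 × √(40/2) = 3.3094
Critical value for a two-sided test at α = 0.05: z_{α/2} = 1.960.
Power = Φ(δ − 1.960) + Φ(−δ − 1.960) = Φ(1.349) + Φ(-5.269) = 0.9114 + 0.0000 = 0.9114.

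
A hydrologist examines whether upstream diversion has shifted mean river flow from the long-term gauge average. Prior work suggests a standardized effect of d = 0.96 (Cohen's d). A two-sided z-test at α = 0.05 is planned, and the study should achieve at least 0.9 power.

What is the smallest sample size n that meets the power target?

For power 0.9 need Φ(δ − z_{0.025}) = 0.9, so δ = z_{0.025} + z_{0.10} = 1.960 + 1.282 = 3.242.
(Ignoring the negligible lower-tail rejection probability gives the usual closed-form inversion.)
δ = d·√n ⇒ n = (δ/d)² = (3.242 / 0.96)² = 11.40.
Round up to the next whole unit.

n = 12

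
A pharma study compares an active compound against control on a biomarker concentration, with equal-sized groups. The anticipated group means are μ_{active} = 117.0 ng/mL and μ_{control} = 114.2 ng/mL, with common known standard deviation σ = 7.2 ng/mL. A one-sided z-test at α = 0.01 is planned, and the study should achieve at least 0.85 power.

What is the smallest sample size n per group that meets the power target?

Standardized effect: d = |μ_{active} − μ_{control}| / σ = |117.0 − 114.2| / 7.2 = 0.3889
For power 0.85 need Φ(δ − z_{0.01}) = 0.85, so δ = z_{0.01} + z_{0.15} = 2.326 + 1.036 = 3.363.
δ = d·√(n/2) ⇒ n = 2(δ/d)² = 2 × (3.363 / 0.3889)² = 149.55.
Rounding up, n = 150 per group.

n = 150 per group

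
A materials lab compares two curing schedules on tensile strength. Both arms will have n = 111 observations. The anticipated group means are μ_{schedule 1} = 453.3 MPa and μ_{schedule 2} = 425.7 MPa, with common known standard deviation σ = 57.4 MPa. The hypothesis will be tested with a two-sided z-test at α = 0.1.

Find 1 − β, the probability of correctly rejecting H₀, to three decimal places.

Standardized effect: d = |μ_{schedule 1} − μ_{schedule 2}| / σ = |453.3 − 425.7| / 57.4 = 0.4808
Noncentrality parameter: δ = d·√(n/2) = 0.4808 × √(111/2) = 3.5821
Two-sided α = 0.1 → critical value z_{0.05} = 1.645.
Power = Φ(δ − 1.645) + Φ(−δ − 1.645) = Φ(1.937) + Φ(-5.227) = 0.9736 + 0.0000 = 0.9736.

Power ≈ 0.974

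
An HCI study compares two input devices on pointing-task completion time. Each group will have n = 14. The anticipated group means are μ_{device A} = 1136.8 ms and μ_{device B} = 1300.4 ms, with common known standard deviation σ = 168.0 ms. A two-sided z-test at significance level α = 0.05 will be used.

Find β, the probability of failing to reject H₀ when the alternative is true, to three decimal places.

β ≈ 0.269

Standardized effect: d = |μ_{device A} − μ_{device B}| / σ = |1136.8 − 1300.4| / 168.0 = 0.9738
Noncentrality parameter: δ = d·√(n/2) = 0.9738 × √(14/2) = 2.5765
Critical value for a two-sided test at α = 0.05: z_{α/2} = 1.960.
Power = Φ(δ − 1.960) + Φ(−δ − 1.960) = Φ(0.616) + Φ(-4.536) = 0.7312 + 0.0000 = 0.7312.
Type II error: β = 1 − power = 1 − 0.7312 = 0.2688.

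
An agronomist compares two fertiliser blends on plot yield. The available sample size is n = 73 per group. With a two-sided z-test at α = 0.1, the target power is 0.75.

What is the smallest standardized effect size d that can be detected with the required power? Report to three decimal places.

Need Φ(δ − 1.645) = 0.75, so δ = 1.645 + 0.674 = 2.319.
(The second rejection-region term Φ(−δ − z_{α/2}) is negligible and dropped.)
δ = d·√(n/2) ⇒ d = δ/√(n/2) = 2.319/√(73/2) = 0.3839.

d ≈ 0.384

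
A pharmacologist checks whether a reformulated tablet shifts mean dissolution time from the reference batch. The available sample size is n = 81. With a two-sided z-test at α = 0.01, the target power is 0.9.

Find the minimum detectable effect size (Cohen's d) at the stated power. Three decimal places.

Required noncentrality: δ = z_{0.005} + z_{0.10} = 2.576 + 1.282 = 3.857.
(Lower-tail contribution to power is negligible for δ > 0.)
δ = d·√n ⇒ d = δ/√n = 3.857/√81 = 0.4286.

d ≈ 0.429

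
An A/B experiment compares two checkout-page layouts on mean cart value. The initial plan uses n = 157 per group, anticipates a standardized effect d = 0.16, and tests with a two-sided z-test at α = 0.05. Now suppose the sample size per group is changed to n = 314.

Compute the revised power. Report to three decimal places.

Power ≈ 0.518

With n = 314 per group: δ = d·√(n/2) = 0.16 × √(314/2) = 2.0048. Critical value z_{0.025} = 1.960.
Revised power = Φ(δ − 1.960) + Φ(−δ − 1.960) = Φ(0.045) + Φ(-3.965) = 0.5179 + 0.0000 = 0.5179.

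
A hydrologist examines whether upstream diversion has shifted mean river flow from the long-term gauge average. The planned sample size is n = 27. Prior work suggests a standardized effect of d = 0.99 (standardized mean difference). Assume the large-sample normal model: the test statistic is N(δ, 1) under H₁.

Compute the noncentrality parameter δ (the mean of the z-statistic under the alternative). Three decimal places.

δ ≈ 5.144

The noncentrality parameter scales effect size by the design's sample-size factor: δ = d·√n = 0.99 × √27 = 5.1442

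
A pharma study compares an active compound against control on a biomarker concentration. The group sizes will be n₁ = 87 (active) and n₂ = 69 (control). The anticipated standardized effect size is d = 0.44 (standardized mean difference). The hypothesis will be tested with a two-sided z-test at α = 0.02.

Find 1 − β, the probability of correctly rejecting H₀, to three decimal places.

Power ≈ 0.657

Noncentrality parameter: δ = d / √(1/n₁ + 1/n₂) = 0.44 / √(1/87 + 1/69) = 2.7294
Two-sided α = 0.02 → critical value z_{0.01} = 2.326.
Power = Φ(δ − 2.326) + Φ(−δ − 2.326) = Φ(0.403) + Φ(-5.056) = 0.6566 + 0.0000 = 0.6566.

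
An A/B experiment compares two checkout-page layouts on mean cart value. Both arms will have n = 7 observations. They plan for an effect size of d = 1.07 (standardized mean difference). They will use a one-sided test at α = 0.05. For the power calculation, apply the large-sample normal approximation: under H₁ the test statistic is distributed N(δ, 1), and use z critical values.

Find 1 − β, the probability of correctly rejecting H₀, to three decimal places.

Noncentrality parameter: δ = d·√(n/2) = 1.07 × √(7/2) = 2.0018
One-sided α = 0.05 → critical value z_{0.05} = 1.645.
Power = P(Z > 1.645 − δ) = Φ(0.357) = 0.6394.

Power ≈ 0.639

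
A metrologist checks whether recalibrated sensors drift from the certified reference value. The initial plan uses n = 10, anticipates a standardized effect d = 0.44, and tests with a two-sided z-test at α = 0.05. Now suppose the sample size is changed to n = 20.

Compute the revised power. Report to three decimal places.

Power ≈ 0.503

With n = 20: δ = d·√n = 0.44 × √20 = 1.9677. Critical value z_{0.025} = 1.960.
Revised power = Φ(δ − 1.960) + Φ(−δ − 1.960) = Φ(0.008) + Φ(-3.928) = 0.5031 + 0.0000 = 0.5031.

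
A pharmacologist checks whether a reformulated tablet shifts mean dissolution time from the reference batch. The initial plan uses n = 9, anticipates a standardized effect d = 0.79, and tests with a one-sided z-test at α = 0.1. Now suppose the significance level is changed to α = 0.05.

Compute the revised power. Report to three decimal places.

Power ≈ 0.766

δ = d·√n = 0.79 × √9 = 2.3700 (unchanged). New critical value: z_{0.05} = 1.645.
Revised power = Φ(δ − 1.645) = Φ(0.725) = 0.7658.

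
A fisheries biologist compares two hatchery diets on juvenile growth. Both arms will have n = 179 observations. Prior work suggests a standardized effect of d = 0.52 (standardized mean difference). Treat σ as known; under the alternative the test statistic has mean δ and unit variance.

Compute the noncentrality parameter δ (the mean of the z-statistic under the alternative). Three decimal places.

δ ≈ 4.919

δ = d·√(n/2) = 0.52 × √(179/2) = 4.9194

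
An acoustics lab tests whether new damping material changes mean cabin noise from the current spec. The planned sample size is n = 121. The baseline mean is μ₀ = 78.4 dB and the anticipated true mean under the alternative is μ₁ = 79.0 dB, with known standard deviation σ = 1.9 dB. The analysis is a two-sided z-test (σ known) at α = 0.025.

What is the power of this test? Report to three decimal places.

Power ≈ 0.891

Standardized effect: d = |μ₁ − μ₀| / σ = |79.0 − 78.4| / 1.9 = 0.3158
Noncentrality parameter: δ = d·√n = 0.3158 × √121 = 3.4737
Two-sided α = 0.025 → critical value z_{0.0125} = 2.241.
Power = Φ(δ − 2.241) + Φ(−δ − 2.241) = Φ(1.232) + Φ(-5.715) = 0.8911 + 0.0000 = 0.8911.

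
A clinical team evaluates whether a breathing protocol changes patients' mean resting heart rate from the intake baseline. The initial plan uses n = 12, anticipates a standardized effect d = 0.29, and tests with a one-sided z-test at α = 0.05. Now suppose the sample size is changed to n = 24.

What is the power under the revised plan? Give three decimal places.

With n = 24: δ = d·√n = 0.29 × √24 = 1.4207. Critical value z_{0.05} = 1.645.
Revised power = P(Z > 1.645 − δ) = Φ(-0.224) = 0.4113.

Power ≈ 0.411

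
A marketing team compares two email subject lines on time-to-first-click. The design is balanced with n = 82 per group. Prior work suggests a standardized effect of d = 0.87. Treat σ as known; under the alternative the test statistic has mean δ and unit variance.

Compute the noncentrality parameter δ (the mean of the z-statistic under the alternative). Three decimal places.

δ ≈ 5.571

δ = d·√(n/2) = 0.87 × √(82/2) = 5.5707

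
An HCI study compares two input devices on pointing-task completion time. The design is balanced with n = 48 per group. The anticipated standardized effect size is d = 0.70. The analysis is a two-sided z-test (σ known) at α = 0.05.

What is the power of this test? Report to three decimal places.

Noncentrality parameter: δ = d·√(n/2) = 0.70 × √(48/2) = 3.4293
Two-sided α = 0.05 → critical value z_{0.025} = 1.960.
Power = Φ(δ − 1.960) + Φ(−δ − 1.960) = Φ(1.469) + Φ(-5.389) = 0.9291 + 0.0000 = 0.9291.

Power ≈ 0.929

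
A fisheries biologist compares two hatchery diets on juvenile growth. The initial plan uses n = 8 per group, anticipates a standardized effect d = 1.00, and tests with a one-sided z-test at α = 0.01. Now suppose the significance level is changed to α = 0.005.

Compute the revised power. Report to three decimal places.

Power ≈ 0.282

δ = d·√(n/2) = 1.00 × √(8/2) = 2.0000 (unchanged). New critical value: z_{0.005} = 2.576.
Revised power = Φ(δ − 2.576) = Φ(-0.576) = 0.2824.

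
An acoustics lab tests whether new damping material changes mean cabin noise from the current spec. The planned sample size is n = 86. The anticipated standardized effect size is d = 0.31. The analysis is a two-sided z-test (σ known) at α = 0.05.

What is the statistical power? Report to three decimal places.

Power ≈ 0.820

Noncentrality parameter: δ = d·√n = 0.31 × √86 = 2.8748
Two-sided α = 0.05 → critical value z_{0.025} = 1.960.
Power = Φ(δ − 1.960) + Φ(−δ − 1.960) = Φ(0.915) + Φ(-4.835) = 0.8199 + 0.0000 = 0.8199.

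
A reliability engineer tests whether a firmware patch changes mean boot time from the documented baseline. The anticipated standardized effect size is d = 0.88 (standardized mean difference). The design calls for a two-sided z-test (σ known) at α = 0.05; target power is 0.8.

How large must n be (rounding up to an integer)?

Set Φ(δ − 1.960) = 0.8; then δ − 1.960 = Φ⁻¹(0.8) = 0.842, giving δ = 2.802.
(For δ > 0 the lower-tail rejection region contributes negligibly to power, so the one-term inversion is standard.)
δ = d·√n ⇒ n = (δ/d)² = (2.802 / 0.88)² = 10.14.
Round up to the next whole unit.

n = 11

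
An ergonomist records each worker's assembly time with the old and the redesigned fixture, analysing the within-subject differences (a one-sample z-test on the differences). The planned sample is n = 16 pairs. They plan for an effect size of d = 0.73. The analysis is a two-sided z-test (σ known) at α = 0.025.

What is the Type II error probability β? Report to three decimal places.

β ≈ 0.249

Noncentrality parameter: δ = d·√n = 0.73 × √16 = 2.9200
Two-sided α = 0.025 → critical value z_{0.0125} = 2.241.
Power = Φ(δ − 2.241) + Φ(−δ − 2.241) = Φ(0.679) + Φ(-5.161) = 0.7513 + 0.0000 = 0.7513.
Type II error: β = 1 − power = 1 − 0.7513 = 0.2487.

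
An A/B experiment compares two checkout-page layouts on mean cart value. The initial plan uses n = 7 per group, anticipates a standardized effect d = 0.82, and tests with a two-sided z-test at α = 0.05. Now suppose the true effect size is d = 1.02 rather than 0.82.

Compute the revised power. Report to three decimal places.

With d = 1.02: δ = d·√(n/2) = 1.02 × √(7/2) = 1.9082. Critical value z_{0.025} = 1.960.
Revised power = Φ(δ − 1.960) + Φ(−δ − 1.960) = Φ(-0.052) + Φ(-3.868) = 0.4794 + 0.0001 = 0.4794.

Power ≈ 0.479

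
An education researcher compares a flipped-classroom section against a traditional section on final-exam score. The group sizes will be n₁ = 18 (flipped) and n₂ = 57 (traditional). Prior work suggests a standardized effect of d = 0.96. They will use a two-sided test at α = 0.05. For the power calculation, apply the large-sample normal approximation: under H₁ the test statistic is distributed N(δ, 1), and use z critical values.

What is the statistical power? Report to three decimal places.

Power ≈ 0.944

Noncentrality parameter: δ = d / √(1/n₁ + 1/n₂) = 0.96 / √(1/18 + 1/57) = 3.5507
Critical value for a two-sided test at α = 0.05: z_{α/2} = 1.960.
Power = Φ(δ − 1.960) + Φ(−δ − 1.960) = Φ(1.591) + Φ(-5.511) = 0.9442 + 0.0000 = 0.9442.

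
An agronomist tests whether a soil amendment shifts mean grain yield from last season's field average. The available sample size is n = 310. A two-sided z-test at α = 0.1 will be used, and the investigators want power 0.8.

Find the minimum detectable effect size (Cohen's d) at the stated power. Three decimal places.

Required noncentrality: δ = z_{0.05} + z_{0.20} = 1.645 + 0.842 = 2.486.
(Lower-tail contribution to power is negligible for δ > 0.)
δ = d·√n ⇒ d = δ/√n = 2.486/√310 = 0.1412.

d ≈ 0.141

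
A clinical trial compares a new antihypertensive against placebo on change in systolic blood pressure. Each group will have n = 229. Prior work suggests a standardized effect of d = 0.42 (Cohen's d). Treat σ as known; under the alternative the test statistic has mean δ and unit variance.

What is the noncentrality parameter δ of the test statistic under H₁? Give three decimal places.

δ = d·√(n/2) = 0.42 × √(229/2) = 4.4942

δ ≈ 4.494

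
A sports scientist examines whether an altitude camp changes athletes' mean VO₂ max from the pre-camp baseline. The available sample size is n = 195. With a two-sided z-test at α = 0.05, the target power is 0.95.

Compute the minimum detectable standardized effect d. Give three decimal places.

d ≈ 0.258

Required noncentrality: δ = z_{0.025} + z_{0.05} = 1.960 + 1.645 = 3.605.
(The second rejection-region term Φ(−δ − z_{α/2}) is negligible and dropped.)
δ = d·√n ⇒ d = δ/√n = 3.605/√195 = 0.2581.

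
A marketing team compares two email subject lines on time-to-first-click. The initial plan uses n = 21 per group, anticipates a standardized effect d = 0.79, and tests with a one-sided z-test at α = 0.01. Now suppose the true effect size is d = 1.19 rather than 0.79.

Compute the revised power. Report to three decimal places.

Power ≈ 0.937

With d = 1.19: δ = d·√(n/2) = 1.19 × √(21/2) = 3.8560. Critical value z_{0.01} = 2.326.
Revised power = Φ(δ − 2.326) = Φ(1.530) = 0.9370.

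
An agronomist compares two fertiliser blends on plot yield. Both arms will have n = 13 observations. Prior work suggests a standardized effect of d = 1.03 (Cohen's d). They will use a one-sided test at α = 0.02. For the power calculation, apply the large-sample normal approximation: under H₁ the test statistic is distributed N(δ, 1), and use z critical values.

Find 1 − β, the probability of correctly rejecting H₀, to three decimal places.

Power ≈ 0.716

Noncentrality parameter: λ = d·√(n/2) = 1.03 × √(13/2) = 2.6260
Critical value for a one-sided test at α = 0.02: z_α = 2.054.
Power = P(Z > 2.054 − λ) = Φ(0.572) = 0.7164.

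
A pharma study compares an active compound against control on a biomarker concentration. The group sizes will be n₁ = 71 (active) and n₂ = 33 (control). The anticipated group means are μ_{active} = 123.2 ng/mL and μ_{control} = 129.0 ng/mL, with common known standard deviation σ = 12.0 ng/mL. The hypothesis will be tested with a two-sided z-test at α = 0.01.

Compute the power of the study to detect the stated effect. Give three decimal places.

Standardized effect: d = |μ_{active} − μ_{control}| / σ = |123.2 − 129.0| / 12.0 = 0.4833
Noncentrality parameter: δ = d / √(1/n₁ + 1/n₂) = 0.4833 / √(1/71 + 1/33) = 2.2941
Critical value for a two-sided test at α = 0.01: z_{α/2} = 2.576.
Power = Φ(δ − 2.576) + Φ(−δ − 2.576) = Φ(-0.282) + Φ(-4.870) = 0.3891 + 0.0000 = 0.3891.

Power ≈ 0.389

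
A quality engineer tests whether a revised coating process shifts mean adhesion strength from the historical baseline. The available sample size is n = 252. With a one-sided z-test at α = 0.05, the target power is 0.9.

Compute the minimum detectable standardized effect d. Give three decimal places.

Required noncentrality: δ = z_{0.05} + z_{0.10} = 1.645 + 1.282 = 2.926.
δ = d·√n ⇒ d = δ/√n = 2.926/√252 = 0.1843.

d ≈ 0.184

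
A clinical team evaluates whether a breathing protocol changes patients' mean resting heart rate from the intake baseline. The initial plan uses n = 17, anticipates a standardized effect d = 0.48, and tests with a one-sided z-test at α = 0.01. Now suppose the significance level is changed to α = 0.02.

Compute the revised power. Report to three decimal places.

Power ≈ 0.470

δ = d·√n = 0.48 × √17 = 1.9791 (unchanged). New critical value: z_{0.02} = 2.054.
Revised power = Φ(δ − 2.054) = Φ(-0.075) = 0.4702.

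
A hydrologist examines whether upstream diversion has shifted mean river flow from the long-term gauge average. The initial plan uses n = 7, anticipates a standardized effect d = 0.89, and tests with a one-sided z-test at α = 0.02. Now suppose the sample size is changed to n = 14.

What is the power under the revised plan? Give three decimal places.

With n = 14: δ = d·√n = 0.89 × √14 = 3.3301. Critical value z_{0.02} = 2.054.
Revised power = P(Z > 2.054 − δ) = Φ(1.276) = 0.8991.

Power ≈ 0.899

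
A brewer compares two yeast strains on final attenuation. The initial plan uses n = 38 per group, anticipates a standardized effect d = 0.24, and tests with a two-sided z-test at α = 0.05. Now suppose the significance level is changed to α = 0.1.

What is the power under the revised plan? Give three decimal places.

Power ≈ 0.278

δ = d·√(n/2) = 0.24 × √(38/2) = 1.0461 (unchanged). New critical value: z_{0.05} = 1.645.
Revised power = Φ(δ − 1.645) + Φ(−δ − 1.645) = Φ(-0.599) + Φ(-2.691) = 0.2747 + 0.0036 = 0.2782.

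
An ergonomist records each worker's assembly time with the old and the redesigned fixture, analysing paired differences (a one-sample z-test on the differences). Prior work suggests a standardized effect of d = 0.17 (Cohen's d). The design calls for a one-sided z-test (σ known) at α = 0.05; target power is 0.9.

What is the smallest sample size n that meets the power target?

n = 297

Set Φ(δ − 1.645) = 0.9; then δ − 1.645 = Φ⁻¹(0.9) = 1.282, giving δ = 2.926.
δ = d·√n ⇒ n = (δ/d)² = (2.926 / 0.17)² = 296.33.
Round up to the next whole unit.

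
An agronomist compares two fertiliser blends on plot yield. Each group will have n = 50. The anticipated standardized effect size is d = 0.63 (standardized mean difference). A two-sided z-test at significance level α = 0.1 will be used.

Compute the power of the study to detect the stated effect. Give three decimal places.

Noncentrality parameter: δ = d·√(n/2) = 0.63 × √(50/2) = 3.1500
Two-sided α = 0.1 → critical value z_{0.05} = 1.645.
Power = Φ(δ − 1.645) + Φ(−δ − 1.645) = Φ(1.505) + Φ(-4.795) = 0.9339 + 0.0000 = 0.9339.

Power ≈ 0.934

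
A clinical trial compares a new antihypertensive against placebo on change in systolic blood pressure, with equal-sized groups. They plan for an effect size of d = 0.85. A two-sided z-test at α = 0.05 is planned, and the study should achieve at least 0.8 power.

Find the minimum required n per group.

Set Φ(δ − 1.960) = 0.8; then δ − 1.960 = Φ⁻¹(0.8) = 0.842, giving δ = 2.802.
(For δ > 0 the lower-tail rejection region contributes negligibly to power, so the one-term inversion is standard.)
δ = d·√(n/2) ⇒ n = 2(δ/d)² = 2 × (2.802 / 0.85)² = 21.73.
Round up to the next whole unit.

n = 22 per group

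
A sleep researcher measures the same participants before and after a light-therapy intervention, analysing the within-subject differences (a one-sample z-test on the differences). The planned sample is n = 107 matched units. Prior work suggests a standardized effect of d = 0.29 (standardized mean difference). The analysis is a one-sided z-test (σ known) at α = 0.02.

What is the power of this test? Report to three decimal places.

Power ≈ 0.828

Noncentrality parameter: δ = d·√n = 0.29 × √107 = 2.9998
One-sided α = 0.02 → critical value z_{0.02} = 2.054.
Power = P(Z > 2.054 − δ) = Φ(0.946) = 0.8279.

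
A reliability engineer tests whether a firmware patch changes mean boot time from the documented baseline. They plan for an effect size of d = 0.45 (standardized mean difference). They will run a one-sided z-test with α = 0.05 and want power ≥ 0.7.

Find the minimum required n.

Set Φ(δ − 1.645) = 0.7; then δ − 1.645 = Φ⁻¹(0.7) = 0.524, giving δ = 2.169.
δ = d·√n ⇒ n = (δ/d)² = (2.169 / 0.45)² = 23.24.
Round up to the next whole unit.

n = 24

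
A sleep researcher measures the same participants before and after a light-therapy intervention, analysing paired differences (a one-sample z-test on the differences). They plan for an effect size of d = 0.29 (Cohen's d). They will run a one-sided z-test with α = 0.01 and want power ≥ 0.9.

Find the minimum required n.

For power 0.9 need Φ(δ − z_{0.01}) = 0.9, so δ = z_{0.01} + z_{0.10} = 2.326 + 1.282 = 3.608.
δ = d·√n ⇒ n = (δ/d)² = (3.608 / 0.29)² = 154.78.
Round up to the next whole unit.

n = 155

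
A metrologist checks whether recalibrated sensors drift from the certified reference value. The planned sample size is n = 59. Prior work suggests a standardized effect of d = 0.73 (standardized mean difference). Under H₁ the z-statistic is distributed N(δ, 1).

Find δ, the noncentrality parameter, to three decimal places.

δ ≈ 5.607

The noncentrality parameter scales effect size by the design's sample-size factor: δ = d·√n = 0.73 × √59 = 5.6072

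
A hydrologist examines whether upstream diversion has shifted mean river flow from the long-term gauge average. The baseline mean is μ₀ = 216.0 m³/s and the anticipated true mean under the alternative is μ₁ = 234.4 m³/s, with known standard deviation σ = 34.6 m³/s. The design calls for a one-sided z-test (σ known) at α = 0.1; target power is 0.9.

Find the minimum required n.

Standardized effect: d = |μ₁ − μ₀| / σ = |234.4 − 216.0| / 34.6 = 0.5318
Set Φ(δ − 1.282) = 0.9; then δ − 1.282 = Φ⁻¹(0.9) = 1.282, giving δ = 2.563.
δ = d·√n ⇒ n = (δ/d)² = (2.563 / 0.5318)² = 23.23.
Round up to the next whole unit.

n = 24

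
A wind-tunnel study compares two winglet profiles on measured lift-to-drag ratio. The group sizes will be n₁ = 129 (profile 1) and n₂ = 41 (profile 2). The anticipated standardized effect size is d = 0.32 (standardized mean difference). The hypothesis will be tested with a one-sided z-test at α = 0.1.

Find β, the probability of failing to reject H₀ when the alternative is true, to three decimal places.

Noncentrality parameter: δ = d / √(1/n₁ + 1/n₂) = 0.32 / √(1/129 + 1/41) = 1.7849
One-sided α = 0.1 → critical value z_{0.1} = 1.282.
Power = P(Z > 1.282 − δ) = Φ(0.503) = 0.6926.
Type II error: β = 1 − power = 1 − 0.6926 = 0.3074.

β ≈ 0.307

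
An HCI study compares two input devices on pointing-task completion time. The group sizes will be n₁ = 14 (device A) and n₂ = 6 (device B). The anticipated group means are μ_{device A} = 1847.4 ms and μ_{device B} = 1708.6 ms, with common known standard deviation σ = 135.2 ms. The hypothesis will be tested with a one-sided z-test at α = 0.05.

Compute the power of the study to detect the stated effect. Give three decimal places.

Power ≈ 0.677

Standardized effect: d = |μ_{device A} − μ_{device B}| / σ = |1847.4 − 1708.6| / 135.2 = 1.0266
Noncentrality parameter: δ = d / √(1/n₁ + 1/n₂) = 1.0266 / √(1/14 + 1/6) = 2.1040
Critical value for a one-sided test at α = 0.05: z_α = 1.645.
Power = Φ(δ − 1.645) = Φ(0.459) = 0.6769.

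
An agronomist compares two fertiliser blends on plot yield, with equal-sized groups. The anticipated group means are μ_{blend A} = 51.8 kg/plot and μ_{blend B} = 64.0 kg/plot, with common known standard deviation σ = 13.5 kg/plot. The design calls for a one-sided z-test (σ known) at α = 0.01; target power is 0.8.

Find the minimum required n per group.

Standardized effect: d = |μ_{blend A} − μ_{blend B}| / σ = |51.8 − 64.0| / 13.5 = 0.9037
For power 0.8 need Φ(δ − z_{0.01}) = 0.8, so δ = z_{0.01} + z_{0.20} = 2.326 + 0.842 = 3.168.
δ = d·√(n/2) ⇒ n = 2(δ/d)² = 2 × (3.168 / 0.9037)² = 24.58.
Round up to the next whole unit.

n = 25 per group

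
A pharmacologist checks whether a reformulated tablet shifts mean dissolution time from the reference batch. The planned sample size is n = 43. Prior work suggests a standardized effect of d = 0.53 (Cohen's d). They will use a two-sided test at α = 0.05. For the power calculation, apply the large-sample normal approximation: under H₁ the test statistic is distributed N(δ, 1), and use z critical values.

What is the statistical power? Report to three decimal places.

Noncentrality parameter: δ = d·√n = 0.53 × √43 = 3.4754
Two-sided α = 0.05 → critical value z_{0.025} = 1.960.
Power = Φ(δ − 1.960) + Φ(−δ − 1.960) = Φ(1.515) + Φ(-5.435) = 0.9352 + 0.0000 = 0.9352.

Power ≈ 0.935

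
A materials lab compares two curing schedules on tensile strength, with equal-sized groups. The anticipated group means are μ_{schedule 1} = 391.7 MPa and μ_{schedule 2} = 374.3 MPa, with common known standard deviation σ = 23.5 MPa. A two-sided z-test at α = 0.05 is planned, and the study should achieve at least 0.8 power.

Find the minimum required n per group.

n = 29 per group

Standardized effect: d = |μ_{schedule 1} − μ_{schedule 2}| / σ = |391.7 − 374.3| / 23.5 = 0.7404
Set Φ(δ − 1.960) = 0.8; then δ − 1.960 = Φ⁻¹(0.8) = 0.842, giving δ = 2.802.
(For δ > 0 the lower-tail rejection region contributes negligibly to power, so the one-term inversion is standard.)
δ = d·√(n/2) ⇒ n = 2(δ/d)² = 2 × (2.802 / 0.7404)² = 28.63.
Round up to the next whole unit.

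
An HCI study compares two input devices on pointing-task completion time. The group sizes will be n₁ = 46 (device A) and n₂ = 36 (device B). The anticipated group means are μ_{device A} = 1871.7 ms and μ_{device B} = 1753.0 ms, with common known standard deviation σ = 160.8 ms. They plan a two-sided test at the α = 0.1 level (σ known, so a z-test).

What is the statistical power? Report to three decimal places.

Power ≈ 0.953

Standardized effect: d = |μ_{device A} − μ_{device B}| / σ = |1871.7 − 1753.0| / 160.8 = 0.7382
Noncentrality parameter: δ = d / √(1/n₁ + 1/n₂) = 0.7382 / √(1/46 + 1/36) = 3.3173
Two-sided α = 0.1 → critical value z_{0.05} = 1.645.
Power = Φ(δ − 1.645) + Φ(−δ − 1.645) = Φ(1.672) + Φ(-4.962) = 0.9528 + 0.0000 = 0.9528.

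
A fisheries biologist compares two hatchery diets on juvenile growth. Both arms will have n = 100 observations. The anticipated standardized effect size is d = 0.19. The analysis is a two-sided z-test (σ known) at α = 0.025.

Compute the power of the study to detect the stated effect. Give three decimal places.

Noncentrality parameter: δ = d·√(n/2) = 0.19 × √(100/2) = 1.3435
Two-sided α = 0.025 → critical value z_{0.0125} = 2.241.
Power = Φ(δ − 2.241) + Φ(−δ − 2.241) = Φ(-0.898) + Φ(-3.585) = 0.1846 + 0.0002 = 0.1848.

Power ≈ 0.185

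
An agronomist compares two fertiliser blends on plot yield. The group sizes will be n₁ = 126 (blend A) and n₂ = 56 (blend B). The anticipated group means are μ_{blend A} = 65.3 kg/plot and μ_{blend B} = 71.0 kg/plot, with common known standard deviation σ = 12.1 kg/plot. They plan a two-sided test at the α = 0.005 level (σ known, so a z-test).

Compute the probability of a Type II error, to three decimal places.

β ≈ 0.450

Standardized effect: d = |μ_{blend A} − μ_{blend B}| / σ = |65.3 − 71.0| / 12.1 = 0.4711
Noncentrality parameter: δ = d / √(1/n₁ + 1/n₂) = 0.4711 / √(1/126 + 1/56) = 2.9331
Two-sided α = 0.005 → critical value z_{0.0025} = 2.807.
Power = Φ(δ − 2.807) + Φ(−δ − 2.807) = Φ(0.126) + Φ(-5.740) = 0.5502 + 0.0000 = 0.5502.
Type II error: β = 1 − power = 1 − 0.5502 = 0.4498.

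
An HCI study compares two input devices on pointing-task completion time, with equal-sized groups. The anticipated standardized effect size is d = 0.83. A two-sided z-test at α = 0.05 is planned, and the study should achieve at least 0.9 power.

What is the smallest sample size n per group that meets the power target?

n = 31 per group

For power 0.9 need Φ(δ − z_{0.025}) = 0.9, so δ = z_{0.025} + z_{0.10} = 1.960 + 1.282 = 3.242.
(For δ > 0 the lower-tail rejection region contributes negligibly to power, so the one-term inversion is standard.)
δ = d·√(n/2) ⇒ n = 2(δ/d)² = 2 × (3.242 / 0.83)² = 30.50.
Round up to the next whole unit.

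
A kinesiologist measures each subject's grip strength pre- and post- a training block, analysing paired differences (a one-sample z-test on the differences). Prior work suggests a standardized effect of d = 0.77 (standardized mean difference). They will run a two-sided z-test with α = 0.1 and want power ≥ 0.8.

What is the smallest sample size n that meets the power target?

For power 0.8 need Φ(δ − z_{0.05}) = 0.8, so δ = z_{0.05} + z_{0.20} = 1.645 + 0.842 = 2.486.
(For δ > 0 the lower-tail rejection region contributes negligibly to power, so the one-term inversion is standard.)
δ = d·√n ⇒ n = (δ/d)² = (2.486 / 0.77)² = 10.43.
Rounding up, n = 11.

n = 11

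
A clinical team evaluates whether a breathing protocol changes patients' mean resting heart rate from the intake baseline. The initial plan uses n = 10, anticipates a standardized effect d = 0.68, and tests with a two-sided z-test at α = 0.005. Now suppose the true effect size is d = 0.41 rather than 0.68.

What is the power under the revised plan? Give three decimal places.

With d = 0.41: δ = d·√n = 0.41 × √10 = 1.2965. Critical value z_{0.0025} = 2.807.
Revised power = Φ(δ − 2.807) + Φ(−δ − 2.807) = Φ(-1.510) + Φ(-4.104) = 0.0655 + 0.0000 = 0.0655.

Power ≈ 0.065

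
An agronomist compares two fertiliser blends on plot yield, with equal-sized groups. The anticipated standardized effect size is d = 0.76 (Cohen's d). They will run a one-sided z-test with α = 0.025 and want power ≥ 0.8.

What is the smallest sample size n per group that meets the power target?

Set Φ(δ − 1.960) = 0.8; then δ − 1.960 = Φ⁻¹(0.8) = 0.842, giving δ = 2.802.
δ = d·√(n/2) ⇒ n = 2(δ/d)² = 2 × (2.802 / 0.76)² = 27.18.
Rounding up, n = 28 per group.

n = 28 per group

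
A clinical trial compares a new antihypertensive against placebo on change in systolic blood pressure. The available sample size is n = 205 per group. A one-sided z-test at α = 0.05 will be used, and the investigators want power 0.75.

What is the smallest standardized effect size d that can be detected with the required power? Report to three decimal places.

Required noncentrality: δ = z_{0.05} + z_{0.25} = 1.645 + 0.674 = 2.319.
δ = d·√(n/2) ⇒ d = δ/√(n/2) = 2.319/√(205/2) = 0.2291.

d ≈ 0.229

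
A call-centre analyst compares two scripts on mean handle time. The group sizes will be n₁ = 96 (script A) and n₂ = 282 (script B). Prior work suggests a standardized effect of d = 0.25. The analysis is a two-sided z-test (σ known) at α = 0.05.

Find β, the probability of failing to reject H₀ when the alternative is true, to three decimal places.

β ≈ 0.438

Noncentrality parameter: δ = d / √(1/n₁ + 1/n₂) = 0.25 / √(1/96 + 1/282) = 2.1157
Critical value for a two-sided test at α = 0.05: z_{α/2} = 1.960.
Power = Φ(δ − 1.960) + Φ(−δ − 1.960) = Φ(0.156) + Φ(-4.076) = 0.5619 + 0.0000 = 0.5619.
Type II error: β = 1 − power = 1 − 0.5619 = 0.4381.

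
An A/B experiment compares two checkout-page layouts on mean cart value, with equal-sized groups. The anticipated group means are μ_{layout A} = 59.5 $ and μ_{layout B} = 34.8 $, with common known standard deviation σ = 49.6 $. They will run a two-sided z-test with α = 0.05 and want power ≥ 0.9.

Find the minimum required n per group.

n = 85 per group

Standardized effect: d = |μ_{layout A} − μ_{layout B}| / σ = |59.5 − 34.8| / 49.6 = 0.4980
For power 0.9 need Φ(δ − z_{0.025}) = 0.9, so δ = z_{0.025} + z_{0.10} = 1.960 + 1.282 = 3.242.
(The Φ(−δ − z_{α/2}) term is vanishingly small for δ > 0 and is dropped in the standard sample-size formula.)
δ = d·√(n/2) ⇒ n = 2(δ/d)² = 2 × (3.242 / 0.4980)² = 84.74.
Rounding up, n = 85 per group.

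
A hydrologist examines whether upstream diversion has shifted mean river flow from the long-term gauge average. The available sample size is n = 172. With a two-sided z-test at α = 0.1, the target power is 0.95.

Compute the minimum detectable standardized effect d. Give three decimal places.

Need Φ(δ − 1.645) = 0.95, so δ = 1.645 + 1.645 = 3.290.
(The second rejection-region term Φ(−δ − z_{α/2}) is negligible and dropped.)
δ = d·√n ⇒ d = δ/√n = 3.290/√172 = 0.2508.

d ≈ 0.251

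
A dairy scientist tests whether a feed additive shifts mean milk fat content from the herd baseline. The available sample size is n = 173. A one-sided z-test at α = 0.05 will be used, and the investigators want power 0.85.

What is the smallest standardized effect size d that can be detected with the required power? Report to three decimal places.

Need Φ(δ − 1.645) = 0.85, so δ = 1.645 + 1.036 = 2.681.
δ = d·√n ⇒ d = δ/√n = 2.681/√173 = 0.2039.

d ≈ 0.204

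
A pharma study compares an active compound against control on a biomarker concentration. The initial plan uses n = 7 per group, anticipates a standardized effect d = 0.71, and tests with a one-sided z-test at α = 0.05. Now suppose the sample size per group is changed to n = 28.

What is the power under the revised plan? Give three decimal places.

With n = 28 per group: δ = d·√(n/2) = 0.71 × √(28/2) = 2.6566. Critical value z_{0.05} = 1.645.
Revised power = P(Z > 1.645 − δ) = Φ(1.012) = 0.8442.

Power ≈ 0.844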